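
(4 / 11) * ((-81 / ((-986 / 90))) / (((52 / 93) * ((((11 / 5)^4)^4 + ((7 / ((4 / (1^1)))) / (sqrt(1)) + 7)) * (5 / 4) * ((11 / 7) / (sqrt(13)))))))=386213378906250000 * sqrt(13) / 47512727268920599139597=0.00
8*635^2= 3225800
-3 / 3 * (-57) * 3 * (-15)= -2565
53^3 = 148877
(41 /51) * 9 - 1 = 106 /17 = 6.24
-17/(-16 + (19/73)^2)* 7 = 90593/12129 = 7.47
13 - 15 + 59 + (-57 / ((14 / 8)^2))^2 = 968601 / 2401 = 403.42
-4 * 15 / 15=-4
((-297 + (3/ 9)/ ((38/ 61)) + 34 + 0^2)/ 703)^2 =895266241/ 6422740164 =0.14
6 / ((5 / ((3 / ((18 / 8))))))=8 / 5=1.60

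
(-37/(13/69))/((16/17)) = -43401/208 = -208.66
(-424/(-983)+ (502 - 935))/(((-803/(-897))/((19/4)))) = -2295.23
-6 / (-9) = 2 / 3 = 0.67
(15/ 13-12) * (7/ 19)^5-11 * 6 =-2126862729/ 32189287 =-66.07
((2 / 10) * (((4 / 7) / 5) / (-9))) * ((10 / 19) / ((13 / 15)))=-8 / 5187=-0.00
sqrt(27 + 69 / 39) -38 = -38 + sqrt(4862) / 13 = -32.64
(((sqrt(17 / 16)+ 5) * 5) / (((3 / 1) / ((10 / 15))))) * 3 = 5 * sqrt(17) / 6+ 50 / 3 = 20.10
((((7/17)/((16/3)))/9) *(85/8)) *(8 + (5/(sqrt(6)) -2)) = 175 *sqrt(6)/2304 + 35/64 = 0.73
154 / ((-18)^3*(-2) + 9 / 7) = 0.01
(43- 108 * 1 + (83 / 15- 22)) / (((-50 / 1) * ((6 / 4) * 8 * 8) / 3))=611 / 12000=0.05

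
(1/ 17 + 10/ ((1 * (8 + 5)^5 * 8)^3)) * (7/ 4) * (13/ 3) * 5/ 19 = 458625601406253185695/ 3906885342968433705984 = 0.12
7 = 7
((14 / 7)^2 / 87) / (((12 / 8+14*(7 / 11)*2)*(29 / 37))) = 3256 / 1072275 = 0.00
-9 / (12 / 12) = -9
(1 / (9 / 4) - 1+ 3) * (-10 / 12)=-55 / 27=-2.04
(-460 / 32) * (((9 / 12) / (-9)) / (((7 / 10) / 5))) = 2875 / 336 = 8.56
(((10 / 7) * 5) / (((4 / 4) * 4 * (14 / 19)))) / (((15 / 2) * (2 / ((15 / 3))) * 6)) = 475 / 3528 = 0.13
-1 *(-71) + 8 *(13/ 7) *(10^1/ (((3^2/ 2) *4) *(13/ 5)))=4673/ 63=74.17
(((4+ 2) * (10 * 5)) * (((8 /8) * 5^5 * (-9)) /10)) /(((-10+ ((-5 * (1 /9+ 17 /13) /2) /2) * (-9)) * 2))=-2193750 /31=-70766.13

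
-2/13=-0.15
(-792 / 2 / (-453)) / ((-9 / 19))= -836 / 453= -1.85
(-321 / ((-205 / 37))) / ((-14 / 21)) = -35631 / 410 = -86.90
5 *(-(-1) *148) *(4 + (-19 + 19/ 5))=-8288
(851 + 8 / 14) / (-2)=-5961 / 14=-425.79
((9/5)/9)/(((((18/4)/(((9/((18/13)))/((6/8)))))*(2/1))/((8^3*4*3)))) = 53248/45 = 1183.29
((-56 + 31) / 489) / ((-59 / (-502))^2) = -3.70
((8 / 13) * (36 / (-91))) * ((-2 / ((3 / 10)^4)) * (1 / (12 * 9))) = 160000 / 287469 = 0.56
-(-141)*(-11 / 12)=-517 / 4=-129.25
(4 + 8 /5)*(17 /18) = 238 /45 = 5.29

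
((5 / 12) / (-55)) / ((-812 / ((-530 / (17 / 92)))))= -6095 / 227766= -0.03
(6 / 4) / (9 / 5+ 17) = 15 / 188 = 0.08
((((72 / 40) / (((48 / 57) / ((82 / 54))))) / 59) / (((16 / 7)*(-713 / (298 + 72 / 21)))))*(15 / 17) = -821845 / 91537792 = -0.01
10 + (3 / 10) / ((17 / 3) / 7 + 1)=10.17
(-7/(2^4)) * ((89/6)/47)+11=49009/4512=10.86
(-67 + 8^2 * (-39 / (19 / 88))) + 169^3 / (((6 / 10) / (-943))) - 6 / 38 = -432410347037 / 57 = -7586146439.25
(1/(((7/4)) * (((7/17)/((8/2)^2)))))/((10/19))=10336/245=42.19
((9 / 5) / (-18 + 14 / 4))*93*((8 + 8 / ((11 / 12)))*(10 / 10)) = -308016 / 1595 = -193.11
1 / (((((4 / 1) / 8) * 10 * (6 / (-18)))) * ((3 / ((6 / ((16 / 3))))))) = -9 / 40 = -0.22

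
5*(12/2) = 30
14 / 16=7 / 8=0.88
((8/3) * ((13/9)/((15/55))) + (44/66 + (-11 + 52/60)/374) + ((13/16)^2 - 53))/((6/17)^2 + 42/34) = -12385270049/448208640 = -27.63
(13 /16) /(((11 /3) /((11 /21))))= 13 /112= 0.12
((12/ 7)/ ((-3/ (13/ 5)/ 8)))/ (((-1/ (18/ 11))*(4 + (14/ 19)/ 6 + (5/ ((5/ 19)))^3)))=0.00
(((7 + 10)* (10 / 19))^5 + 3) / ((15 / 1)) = 141993128297 / 37141485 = 3823.03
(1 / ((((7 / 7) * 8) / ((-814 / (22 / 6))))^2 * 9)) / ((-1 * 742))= -1369 / 11872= -0.12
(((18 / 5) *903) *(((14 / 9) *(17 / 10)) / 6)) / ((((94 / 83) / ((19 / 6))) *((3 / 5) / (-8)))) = -112973126 / 2115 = -53415.19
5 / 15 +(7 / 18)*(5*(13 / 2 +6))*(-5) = -4363 / 36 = -121.19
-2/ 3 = -0.67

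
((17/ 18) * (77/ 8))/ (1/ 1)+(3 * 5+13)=5341/ 144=37.09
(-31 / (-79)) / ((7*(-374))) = -31 / 206822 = -0.00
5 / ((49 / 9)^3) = 3645 / 117649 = 0.03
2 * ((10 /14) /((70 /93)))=1.90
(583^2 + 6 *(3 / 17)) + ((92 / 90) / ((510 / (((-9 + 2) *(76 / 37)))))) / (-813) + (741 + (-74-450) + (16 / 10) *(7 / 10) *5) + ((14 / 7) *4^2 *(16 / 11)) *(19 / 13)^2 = 218310231091677964 / 641688644025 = 340212.08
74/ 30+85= 1312/ 15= 87.47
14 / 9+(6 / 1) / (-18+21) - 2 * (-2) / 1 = 68 / 9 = 7.56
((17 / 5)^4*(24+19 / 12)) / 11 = 25640947 / 82500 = 310.80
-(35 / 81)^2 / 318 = -1225 / 2086398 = -0.00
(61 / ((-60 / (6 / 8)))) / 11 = -61 / 880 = -0.07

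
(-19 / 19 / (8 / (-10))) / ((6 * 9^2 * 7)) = 5 / 13608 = 0.00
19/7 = 2.71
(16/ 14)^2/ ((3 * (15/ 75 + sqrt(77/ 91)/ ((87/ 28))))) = -10495680/ 5742947 + 185600 * sqrt(143)/ 820421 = 0.88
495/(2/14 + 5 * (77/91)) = 45045/398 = 113.18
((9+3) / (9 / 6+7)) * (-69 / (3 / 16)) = -8832 / 17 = -519.53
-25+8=-17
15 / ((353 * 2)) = 15 / 706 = 0.02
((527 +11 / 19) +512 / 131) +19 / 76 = 531.74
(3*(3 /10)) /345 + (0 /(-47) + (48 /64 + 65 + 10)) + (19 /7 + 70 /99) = 126195383 /1593900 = 79.17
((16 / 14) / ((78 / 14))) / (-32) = -0.01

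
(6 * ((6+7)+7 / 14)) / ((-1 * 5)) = -81 / 5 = -16.20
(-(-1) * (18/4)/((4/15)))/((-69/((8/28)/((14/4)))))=-0.02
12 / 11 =1.09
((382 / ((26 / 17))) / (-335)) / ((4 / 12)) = -9741 / 4355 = -2.24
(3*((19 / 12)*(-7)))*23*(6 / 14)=-1311 / 4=-327.75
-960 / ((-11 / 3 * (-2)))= -1440 / 11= -130.91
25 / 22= 1.14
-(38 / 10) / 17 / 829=-19 / 70465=-0.00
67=67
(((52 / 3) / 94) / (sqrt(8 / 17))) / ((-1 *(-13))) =0.02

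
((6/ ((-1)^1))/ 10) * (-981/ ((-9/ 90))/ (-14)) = 2943/ 7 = 420.43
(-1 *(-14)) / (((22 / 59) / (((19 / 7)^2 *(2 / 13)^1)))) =42598 / 1001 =42.56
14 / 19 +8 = 166 / 19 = 8.74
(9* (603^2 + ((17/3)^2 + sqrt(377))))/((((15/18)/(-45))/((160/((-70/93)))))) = 723168* sqrt(377)/7 + 262973615040/7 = 37569665203.24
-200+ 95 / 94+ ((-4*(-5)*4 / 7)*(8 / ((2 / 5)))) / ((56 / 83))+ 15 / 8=2609965 / 18424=141.66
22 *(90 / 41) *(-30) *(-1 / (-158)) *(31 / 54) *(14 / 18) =-119350 / 29151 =-4.09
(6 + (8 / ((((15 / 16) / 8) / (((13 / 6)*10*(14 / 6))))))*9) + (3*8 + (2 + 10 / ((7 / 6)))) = 653140 / 21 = 31101.90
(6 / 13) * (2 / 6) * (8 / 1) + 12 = 172 / 13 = 13.23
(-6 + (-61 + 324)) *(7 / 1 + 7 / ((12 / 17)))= 52171 / 12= 4347.58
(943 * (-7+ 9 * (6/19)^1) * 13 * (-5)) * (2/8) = 63714.54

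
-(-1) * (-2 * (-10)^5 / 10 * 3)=60000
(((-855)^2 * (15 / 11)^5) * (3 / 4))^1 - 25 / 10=1665364717615 / 644204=2585151.16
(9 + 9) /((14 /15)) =135 /7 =19.29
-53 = -53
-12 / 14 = -6 / 7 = -0.86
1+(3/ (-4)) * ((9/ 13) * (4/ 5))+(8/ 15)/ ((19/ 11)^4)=16379258/ 25412595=0.64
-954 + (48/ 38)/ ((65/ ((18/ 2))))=-1177974/ 1235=-953.83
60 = 60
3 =3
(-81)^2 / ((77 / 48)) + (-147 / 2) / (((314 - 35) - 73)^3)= 4089.97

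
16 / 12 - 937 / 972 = 359 / 972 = 0.37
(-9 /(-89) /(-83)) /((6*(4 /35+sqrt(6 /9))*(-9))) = -35 /8871787+1225*sqrt(6) /106461444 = 0.00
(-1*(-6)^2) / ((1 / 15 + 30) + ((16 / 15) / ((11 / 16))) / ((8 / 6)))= -5940 / 5153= -1.15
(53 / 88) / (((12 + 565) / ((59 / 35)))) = 3127 / 1777160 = 0.00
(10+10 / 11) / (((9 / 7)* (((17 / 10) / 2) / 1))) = 5600 / 561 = 9.98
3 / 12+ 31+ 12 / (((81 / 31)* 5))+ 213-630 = -207809 / 540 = -384.83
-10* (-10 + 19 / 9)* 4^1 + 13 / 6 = 5719 / 18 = 317.72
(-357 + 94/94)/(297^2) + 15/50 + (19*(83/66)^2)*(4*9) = 954456457/882090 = 1082.04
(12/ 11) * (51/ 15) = 204/ 55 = 3.71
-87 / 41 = -2.12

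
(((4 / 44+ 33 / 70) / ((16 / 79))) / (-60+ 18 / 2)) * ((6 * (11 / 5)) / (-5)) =0.14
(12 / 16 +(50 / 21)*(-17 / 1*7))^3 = -38992705471 / 1728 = -22565223.07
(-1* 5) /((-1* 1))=5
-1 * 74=-74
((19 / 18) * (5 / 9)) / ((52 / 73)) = 6935 / 8424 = 0.82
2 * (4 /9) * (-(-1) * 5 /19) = 0.23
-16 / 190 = -8 / 95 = -0.08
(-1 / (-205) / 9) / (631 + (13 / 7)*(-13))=7 / 7837560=0.00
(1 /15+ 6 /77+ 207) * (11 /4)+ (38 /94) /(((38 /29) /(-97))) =5327057 /9870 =539.72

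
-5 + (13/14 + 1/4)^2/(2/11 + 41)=-587927/118384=-4.97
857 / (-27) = -857 / 27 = -31.74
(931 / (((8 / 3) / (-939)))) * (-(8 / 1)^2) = 20981016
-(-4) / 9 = 4 / 9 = 0.44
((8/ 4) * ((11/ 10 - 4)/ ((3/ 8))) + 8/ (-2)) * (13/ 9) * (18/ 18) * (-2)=7592/ 135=56.24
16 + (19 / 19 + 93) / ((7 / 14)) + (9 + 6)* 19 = 489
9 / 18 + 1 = 3 / 2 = 1.50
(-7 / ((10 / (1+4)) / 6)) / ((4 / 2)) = -21 / 2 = -10.50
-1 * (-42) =42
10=10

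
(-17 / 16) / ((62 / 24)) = -51 / 124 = -0.41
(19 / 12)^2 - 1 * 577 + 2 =-82439 / 144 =-572.49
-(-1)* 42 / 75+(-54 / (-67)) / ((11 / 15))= 30568 / 18425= 1.66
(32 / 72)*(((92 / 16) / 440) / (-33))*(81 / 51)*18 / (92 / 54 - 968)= 5589 / 1073342600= 0.00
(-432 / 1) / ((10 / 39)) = -8424 / 5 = -1684.80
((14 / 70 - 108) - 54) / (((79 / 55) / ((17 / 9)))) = -151283 / 711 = -212.77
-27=-27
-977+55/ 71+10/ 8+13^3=347055/ 284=1222.02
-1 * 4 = -4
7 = 7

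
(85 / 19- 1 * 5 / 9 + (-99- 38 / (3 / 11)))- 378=-104723 / 171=-612.42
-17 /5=-3.40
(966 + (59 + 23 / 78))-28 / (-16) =160219 / 156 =1027.04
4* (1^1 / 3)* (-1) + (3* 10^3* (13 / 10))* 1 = 11696 / 3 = 3898.67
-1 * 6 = -6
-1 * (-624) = 624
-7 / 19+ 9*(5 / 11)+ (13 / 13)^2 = 4.72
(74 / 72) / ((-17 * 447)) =-37 / 273564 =-0.00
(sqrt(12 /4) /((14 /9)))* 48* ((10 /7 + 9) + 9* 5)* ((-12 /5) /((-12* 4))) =20952* sqrt(3) /245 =148.12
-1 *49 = -49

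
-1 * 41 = -41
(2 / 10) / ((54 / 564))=94 / 45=2.09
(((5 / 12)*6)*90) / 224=225 / 224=1.00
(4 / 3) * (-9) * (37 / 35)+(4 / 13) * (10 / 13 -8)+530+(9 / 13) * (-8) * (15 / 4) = 2923904 / 5915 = 494.32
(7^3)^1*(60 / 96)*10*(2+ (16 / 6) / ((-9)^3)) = 18719225 / 4374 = 4279.66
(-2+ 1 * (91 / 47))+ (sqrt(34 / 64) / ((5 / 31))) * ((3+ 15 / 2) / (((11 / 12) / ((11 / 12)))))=-3 / 47+ 651 * sqrt(34) / 80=47.39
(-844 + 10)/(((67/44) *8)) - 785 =-57182/67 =-853.46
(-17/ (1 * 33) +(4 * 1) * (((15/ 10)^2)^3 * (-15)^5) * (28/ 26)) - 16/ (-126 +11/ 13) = -208057492909555/ 5583864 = -37260487.17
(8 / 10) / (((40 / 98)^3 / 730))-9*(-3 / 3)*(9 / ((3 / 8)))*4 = 9452377 / 1000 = 9452.38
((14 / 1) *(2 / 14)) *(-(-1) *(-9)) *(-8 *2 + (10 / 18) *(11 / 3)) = 754 / 3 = 251.33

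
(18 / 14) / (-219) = -3 / 511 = -0.01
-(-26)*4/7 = 104/7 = 14.86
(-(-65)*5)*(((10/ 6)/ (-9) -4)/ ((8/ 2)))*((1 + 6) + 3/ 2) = -624325/ 216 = -2890.39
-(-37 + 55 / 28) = 981 / 28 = 35.04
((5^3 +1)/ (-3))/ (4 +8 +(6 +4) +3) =-42/ 25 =-1.68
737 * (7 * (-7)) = -36113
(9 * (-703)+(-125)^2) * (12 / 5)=111576 / 5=22315.20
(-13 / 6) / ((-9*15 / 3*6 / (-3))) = -13 / 540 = -0.02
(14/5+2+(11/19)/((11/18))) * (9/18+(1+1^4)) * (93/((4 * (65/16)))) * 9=70308/95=740.08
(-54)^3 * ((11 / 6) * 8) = -2309472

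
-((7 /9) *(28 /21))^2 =-784 /729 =-1.08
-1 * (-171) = 171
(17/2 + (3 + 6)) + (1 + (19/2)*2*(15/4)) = 359/4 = 89.75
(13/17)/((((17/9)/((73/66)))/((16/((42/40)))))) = 151840/22253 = 6.82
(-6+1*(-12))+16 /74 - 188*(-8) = 54990 /37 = 1486.22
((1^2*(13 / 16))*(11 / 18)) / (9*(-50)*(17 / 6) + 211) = -143 / 306432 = -0.00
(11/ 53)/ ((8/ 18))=99/ 212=0.47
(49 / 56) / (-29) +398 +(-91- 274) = 7649 / 232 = 32.97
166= 166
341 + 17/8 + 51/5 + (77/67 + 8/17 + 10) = 16626887/45560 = 364.94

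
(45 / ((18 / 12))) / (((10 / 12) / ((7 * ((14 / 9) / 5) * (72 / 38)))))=14112 / 95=148.55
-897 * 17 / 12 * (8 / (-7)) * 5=50830 / 7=7261.43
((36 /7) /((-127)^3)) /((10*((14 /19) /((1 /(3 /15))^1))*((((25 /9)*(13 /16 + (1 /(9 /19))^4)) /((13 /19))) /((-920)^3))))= 3443038388674560 /217847623449043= 15.80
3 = 3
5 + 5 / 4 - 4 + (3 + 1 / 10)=107 / 20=5.35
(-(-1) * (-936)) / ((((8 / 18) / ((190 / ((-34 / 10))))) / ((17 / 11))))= 2000700 / 11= 181881.82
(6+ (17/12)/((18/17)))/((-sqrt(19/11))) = -1585 * sqrt(209)/4104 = -5.58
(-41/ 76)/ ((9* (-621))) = 41/ 424764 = 0.00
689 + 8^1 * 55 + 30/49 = 55351/49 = 1129.61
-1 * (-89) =89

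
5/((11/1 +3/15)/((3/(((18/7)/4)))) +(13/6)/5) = 30/17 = 1.76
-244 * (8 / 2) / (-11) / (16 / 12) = 732 / 11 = 66.55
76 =76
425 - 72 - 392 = -39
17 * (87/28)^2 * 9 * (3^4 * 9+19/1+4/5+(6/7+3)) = 30506695551/27440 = 1111760.04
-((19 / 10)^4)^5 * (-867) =32590506987692345753639306067 / 100000000000000000000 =325905069.88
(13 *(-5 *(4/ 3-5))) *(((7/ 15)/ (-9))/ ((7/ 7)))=-1001/ 81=-12.36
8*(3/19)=24/19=1.26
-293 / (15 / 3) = -293 / 5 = -58.60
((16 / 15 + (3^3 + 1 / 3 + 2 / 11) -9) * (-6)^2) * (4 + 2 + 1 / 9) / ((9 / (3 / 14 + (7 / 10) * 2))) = 81134 / 105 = 772.70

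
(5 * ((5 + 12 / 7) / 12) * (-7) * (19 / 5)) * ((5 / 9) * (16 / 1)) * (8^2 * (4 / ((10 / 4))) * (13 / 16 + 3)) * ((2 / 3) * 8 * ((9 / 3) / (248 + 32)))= -13945088 / 945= -14756.71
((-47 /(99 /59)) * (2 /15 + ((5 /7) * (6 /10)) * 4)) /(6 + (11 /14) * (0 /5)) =-268981 /31185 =-8.63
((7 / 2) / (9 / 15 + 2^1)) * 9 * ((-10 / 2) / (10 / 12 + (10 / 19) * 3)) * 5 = -17955 / 143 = -125.56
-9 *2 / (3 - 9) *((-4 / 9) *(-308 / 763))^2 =30976 / 320787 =0.10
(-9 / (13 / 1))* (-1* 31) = 279 / 13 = 21.46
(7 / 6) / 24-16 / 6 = -377 / 144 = -2.62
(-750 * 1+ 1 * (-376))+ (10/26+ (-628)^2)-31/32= 163595085/416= 393257.42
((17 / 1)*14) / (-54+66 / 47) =-5593 / 1236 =-4.53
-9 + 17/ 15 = -118/ 15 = -7.87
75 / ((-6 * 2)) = -25 / 4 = -6.25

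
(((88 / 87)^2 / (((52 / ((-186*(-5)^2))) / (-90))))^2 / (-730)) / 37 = -810432057600000 / 322851850789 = -2510.23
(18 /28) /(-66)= -3 /308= -0.01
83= 83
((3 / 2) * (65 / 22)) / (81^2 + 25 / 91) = 17745 / 26271344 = 0.00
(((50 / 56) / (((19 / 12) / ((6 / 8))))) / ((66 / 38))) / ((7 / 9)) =675 / 2156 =0.31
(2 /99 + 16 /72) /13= 8 /429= 0.02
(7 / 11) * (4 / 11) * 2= 56 / 121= 0.46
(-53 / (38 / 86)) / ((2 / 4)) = -4558 / 19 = -239.89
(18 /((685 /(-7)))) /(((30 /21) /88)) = -38808 /3425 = -11.33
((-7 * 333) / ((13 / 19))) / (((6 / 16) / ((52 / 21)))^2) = -9358336 / 63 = -148545.02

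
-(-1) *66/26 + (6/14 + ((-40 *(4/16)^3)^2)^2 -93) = -33501653/372736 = -89.88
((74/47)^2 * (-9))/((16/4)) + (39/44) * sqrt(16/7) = -12321/2209 + 39 * sqrt(7)/77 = -4.24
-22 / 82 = -11 / 41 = -0.27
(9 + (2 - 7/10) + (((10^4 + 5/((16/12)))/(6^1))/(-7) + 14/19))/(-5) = 3625277/79800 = 45.43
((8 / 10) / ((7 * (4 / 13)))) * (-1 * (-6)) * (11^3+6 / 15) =74178 / 25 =2967.12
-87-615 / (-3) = 118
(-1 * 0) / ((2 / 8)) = 0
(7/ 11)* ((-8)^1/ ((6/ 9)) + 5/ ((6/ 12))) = -14/ 11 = -1.27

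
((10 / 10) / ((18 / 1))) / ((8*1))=1 / 144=0.01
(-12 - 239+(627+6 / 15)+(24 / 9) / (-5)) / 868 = 2819 / 6510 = 0.43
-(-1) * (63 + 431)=494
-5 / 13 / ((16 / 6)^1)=-15 / 104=-0.14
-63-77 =-140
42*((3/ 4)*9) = 283.50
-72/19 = -3.79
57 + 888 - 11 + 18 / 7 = 6556 / 7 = 936.57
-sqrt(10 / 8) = -sqrt(5) / 2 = -1.12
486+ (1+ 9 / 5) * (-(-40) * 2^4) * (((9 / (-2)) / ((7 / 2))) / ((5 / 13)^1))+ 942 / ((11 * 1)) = -298032 / 55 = -5418.76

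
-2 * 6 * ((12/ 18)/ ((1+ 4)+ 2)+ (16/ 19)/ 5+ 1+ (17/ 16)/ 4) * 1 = -195259/ 10640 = -18.35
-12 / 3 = -4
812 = 812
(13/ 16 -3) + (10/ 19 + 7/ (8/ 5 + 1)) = 4075/ 3952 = 1.03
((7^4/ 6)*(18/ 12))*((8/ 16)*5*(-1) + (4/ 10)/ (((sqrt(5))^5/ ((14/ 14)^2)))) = -12005/ 8 + 2401*sqrt(5)/ 1250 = -1496.33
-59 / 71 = -0.83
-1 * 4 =-4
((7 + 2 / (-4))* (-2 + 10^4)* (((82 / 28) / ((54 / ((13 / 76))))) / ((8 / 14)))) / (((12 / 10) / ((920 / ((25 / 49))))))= 39037106017 / 24624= 1585327.57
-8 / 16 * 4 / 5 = -2 / 5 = -0.40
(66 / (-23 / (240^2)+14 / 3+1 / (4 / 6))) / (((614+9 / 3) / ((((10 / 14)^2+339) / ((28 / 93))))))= 1470409459200 / 75166463687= 19.56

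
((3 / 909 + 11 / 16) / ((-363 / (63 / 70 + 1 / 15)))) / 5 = -97121 / 263973600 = -0.00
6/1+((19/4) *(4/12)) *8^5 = 155666/3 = 51888.67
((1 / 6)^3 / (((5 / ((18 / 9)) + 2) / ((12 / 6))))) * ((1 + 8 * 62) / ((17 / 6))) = 497 / 1377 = 0.36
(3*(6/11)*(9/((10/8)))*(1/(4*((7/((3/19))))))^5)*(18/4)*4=177147/146487601543360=0.00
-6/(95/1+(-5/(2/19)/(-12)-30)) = -144/1655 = -0.09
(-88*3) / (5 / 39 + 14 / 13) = -10296 / 47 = -219.06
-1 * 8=-8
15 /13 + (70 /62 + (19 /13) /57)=2791 /1209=2.31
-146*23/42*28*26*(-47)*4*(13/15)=426761504/45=9483588.98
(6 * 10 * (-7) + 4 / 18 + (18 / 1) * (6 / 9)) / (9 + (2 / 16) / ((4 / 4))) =-29360 / 657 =-44.69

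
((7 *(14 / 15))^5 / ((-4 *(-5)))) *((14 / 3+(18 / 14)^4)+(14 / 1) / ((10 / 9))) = 677916126608 / 56953125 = 11903.05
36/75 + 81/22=2289/550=4.16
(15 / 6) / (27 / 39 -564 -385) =-65 / 24656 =-0.00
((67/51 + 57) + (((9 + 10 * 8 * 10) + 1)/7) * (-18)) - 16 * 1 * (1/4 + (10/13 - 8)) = -8877542/4641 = -1912.85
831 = 831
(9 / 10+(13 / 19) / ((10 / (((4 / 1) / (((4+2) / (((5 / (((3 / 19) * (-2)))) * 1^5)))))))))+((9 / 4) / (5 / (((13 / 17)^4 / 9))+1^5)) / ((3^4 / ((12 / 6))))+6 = 701906047 / 113610180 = 6.18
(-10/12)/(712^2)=-5/3041664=-0.00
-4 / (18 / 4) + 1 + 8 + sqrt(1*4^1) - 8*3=-125 / 9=-13.89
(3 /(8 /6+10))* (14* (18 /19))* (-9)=-10206 /323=-31.60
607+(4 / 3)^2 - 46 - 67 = 4462 / 9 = 495.78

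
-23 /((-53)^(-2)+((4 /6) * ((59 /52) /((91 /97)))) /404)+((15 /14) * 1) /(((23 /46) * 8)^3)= -165998514491739 /16973375104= -9779.94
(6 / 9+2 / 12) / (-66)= -5 / 396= -0.01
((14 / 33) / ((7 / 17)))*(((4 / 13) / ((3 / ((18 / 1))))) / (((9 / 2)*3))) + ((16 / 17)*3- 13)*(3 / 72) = -148667 / 525096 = -0.28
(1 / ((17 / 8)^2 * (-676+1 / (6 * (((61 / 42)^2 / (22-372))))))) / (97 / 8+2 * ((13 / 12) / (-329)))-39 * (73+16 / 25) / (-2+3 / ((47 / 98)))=-30541882843331870073 / 45253225639205000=-674.91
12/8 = 3/2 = 1.50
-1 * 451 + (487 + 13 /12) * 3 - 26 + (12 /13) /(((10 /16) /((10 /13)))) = 668149 /676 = 988.39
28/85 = 0.33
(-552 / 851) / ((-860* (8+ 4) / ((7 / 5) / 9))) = 7 / 715950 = 0.00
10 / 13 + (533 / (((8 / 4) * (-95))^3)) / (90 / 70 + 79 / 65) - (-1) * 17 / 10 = 50110949101 / 20294409200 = 2.47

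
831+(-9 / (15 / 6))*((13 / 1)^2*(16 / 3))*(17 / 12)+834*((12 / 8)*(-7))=-62614 / 5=-12522.80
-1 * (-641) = 641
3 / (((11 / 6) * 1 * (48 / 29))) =87 / 88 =0.99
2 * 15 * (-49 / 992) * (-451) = 668.32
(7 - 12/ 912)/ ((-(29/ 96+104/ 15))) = -63720/ 65987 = -0.97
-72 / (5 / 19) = -1368 / 5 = -273.60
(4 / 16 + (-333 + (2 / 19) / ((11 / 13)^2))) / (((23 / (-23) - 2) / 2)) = 1019539 / 4598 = 221.74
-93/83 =-1.12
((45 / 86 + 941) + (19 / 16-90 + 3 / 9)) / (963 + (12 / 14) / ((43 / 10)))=12324781 / 13916304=0.89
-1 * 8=-8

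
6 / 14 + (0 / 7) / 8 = 3 / 7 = 0.43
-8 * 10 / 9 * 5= -400 / 9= -44.44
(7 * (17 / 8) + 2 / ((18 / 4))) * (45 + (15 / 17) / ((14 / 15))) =1340145 / 1904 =703.86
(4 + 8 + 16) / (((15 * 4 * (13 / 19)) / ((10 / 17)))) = 266 / 663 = 0.40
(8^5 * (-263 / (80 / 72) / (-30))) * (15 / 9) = 2154496 / 5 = 430899.20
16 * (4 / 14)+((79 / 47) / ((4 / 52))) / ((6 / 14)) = 54835 / 987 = 55.56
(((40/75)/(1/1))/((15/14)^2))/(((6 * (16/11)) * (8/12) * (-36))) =-539/243000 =-0.00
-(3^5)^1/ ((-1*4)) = 243/ 4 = 60.75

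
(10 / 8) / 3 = 5 / 12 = 0.42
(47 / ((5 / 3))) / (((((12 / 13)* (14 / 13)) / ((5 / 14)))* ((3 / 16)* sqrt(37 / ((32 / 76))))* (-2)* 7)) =-7943* sqrt(1406) / 723387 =-0.41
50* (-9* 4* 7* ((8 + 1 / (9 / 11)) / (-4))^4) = -8305206175 / 23328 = -356018.78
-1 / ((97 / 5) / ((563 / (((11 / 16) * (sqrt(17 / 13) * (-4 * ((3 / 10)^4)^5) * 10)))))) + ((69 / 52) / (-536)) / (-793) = 69 / 22102496 + 112600000000000000000000 * sqrt(221) / 63246782249739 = 26466474362.89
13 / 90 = 0.14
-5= -5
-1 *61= -61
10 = 10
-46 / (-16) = 23 / 8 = 2.88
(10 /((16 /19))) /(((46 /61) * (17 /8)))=5795 /782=7.41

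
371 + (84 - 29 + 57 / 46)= 19653 / 46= 427.24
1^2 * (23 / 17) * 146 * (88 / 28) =73876 / 119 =620.81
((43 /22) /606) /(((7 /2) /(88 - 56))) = 688 /23331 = 0.03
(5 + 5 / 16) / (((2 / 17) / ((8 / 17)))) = 85 / 4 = 21.25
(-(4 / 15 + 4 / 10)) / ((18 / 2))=-2 / 27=-0.07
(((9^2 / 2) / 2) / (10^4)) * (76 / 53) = 1539 / 530000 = 0.00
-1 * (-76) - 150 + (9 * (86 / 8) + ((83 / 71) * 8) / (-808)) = 652229 / 28684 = 22.74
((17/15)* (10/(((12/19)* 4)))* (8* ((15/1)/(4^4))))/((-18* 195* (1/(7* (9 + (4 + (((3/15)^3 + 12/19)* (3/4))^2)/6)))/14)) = -4377636785417/7682688000000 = -0.57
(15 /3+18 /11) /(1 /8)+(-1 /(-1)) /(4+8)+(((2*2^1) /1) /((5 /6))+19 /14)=274111 /4620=59.33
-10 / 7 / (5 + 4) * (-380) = 3800 / 63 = 60.32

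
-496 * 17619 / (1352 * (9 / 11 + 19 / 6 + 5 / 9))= -6977124 / 4901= -1423.61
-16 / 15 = -1.07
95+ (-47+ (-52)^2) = 2752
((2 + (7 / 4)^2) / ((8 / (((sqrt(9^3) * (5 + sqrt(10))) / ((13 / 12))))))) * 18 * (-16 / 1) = -295245 / 13 - 59049 * sqrt(10) / 13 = -37074.95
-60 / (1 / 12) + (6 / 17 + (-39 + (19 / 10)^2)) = -1283563 / 1700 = -755.04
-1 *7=-7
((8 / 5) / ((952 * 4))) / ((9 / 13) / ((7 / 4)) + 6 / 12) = 13 / 27710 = 0.00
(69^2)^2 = 22667121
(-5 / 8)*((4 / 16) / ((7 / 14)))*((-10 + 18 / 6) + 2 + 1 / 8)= 195 / 128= 1.52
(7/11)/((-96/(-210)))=245/176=1.39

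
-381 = -381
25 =25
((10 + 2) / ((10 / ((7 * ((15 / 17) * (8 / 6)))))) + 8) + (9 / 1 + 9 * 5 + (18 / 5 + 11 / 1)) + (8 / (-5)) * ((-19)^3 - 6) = 11070.48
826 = 826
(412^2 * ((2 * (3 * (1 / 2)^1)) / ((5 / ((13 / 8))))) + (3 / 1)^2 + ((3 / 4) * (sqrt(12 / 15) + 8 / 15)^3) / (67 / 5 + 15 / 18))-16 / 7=372 * sqrt(5) / 10675 + 757195393 / 4575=165507.27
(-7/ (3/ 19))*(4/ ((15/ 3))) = -532/ 15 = -35.47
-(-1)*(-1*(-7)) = 7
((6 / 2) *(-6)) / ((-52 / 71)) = 639 / 26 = 24.58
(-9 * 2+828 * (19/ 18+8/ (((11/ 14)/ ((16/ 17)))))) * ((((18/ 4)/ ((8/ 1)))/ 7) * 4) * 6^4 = 4793460768/ 1309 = 3661925.72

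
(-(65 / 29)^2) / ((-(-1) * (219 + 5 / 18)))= -76050 / 3319427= -0.02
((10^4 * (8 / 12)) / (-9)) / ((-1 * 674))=10000 / 9099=1.10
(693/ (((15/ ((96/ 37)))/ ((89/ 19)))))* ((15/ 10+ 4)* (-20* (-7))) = 303944256/ 703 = 432353.14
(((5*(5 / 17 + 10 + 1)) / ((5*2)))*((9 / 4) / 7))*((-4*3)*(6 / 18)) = -864 / 119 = -7.26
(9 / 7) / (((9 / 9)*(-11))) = -0.12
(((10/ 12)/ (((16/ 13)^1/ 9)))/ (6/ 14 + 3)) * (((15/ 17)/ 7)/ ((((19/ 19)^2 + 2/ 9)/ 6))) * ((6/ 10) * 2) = 15795/ 11968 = 1.32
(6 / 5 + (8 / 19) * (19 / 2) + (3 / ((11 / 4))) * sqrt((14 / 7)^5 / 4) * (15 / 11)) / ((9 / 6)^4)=640 * sqrt(2) / 1089 + 416 / 405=1.86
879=879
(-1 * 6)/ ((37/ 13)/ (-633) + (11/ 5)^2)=-617175/ 497392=-1.24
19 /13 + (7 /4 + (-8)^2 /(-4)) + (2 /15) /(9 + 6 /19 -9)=-28937 /2340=-12.37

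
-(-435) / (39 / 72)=10440 / 13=803.08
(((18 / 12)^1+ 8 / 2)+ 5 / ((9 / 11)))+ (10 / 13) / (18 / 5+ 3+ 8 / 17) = 1648217 / 140634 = 11.72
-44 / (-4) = 11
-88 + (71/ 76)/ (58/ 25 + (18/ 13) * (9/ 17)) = -112420909/ 1281968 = -87.69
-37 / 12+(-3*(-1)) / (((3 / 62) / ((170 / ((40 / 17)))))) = 53717 / 12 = 4476.42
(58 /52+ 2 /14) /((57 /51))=3893 /3458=1.13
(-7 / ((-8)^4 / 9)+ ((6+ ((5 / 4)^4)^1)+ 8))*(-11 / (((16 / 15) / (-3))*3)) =11101365 / 65536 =169.39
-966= -966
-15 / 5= -3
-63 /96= -21 /32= -0.66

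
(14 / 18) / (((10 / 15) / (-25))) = -175 / 6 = -29.17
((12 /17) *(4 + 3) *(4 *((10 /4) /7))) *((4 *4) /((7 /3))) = 5760 /119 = 48.40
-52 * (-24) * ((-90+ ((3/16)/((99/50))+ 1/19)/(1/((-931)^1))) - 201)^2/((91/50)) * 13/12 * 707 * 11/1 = 419402110960625/396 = 1059096239799.56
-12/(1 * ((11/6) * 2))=-36/11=-3.27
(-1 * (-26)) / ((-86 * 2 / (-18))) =117 / 43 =2.72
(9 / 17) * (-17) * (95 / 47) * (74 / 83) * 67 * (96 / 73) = -406952640 / 284773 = -1429.04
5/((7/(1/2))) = 5/14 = 0.36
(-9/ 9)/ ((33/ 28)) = -28/ 33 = -0.85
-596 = -596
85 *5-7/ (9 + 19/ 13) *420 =4895/ 34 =143.97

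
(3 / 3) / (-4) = -1 / 4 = -0.25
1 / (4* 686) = 1 / 2744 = 0.00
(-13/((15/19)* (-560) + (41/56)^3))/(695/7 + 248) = 23356928/275612736487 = 0.00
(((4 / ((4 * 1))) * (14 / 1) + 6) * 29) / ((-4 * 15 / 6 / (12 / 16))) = -87 / 2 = -43.50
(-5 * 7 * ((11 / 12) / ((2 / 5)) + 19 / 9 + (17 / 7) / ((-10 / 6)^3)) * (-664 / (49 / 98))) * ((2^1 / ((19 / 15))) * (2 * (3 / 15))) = 113847.81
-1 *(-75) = 75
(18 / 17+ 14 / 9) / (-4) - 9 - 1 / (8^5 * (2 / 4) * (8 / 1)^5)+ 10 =28454158183 / 82141249536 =0.35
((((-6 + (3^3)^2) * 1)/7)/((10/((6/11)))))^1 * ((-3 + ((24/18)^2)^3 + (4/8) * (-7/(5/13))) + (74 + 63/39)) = 1578991753/4054050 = 389.49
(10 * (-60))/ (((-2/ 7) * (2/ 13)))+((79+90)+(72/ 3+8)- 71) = 13780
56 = 56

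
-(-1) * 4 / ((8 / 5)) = 5 / 2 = 2.50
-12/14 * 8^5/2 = -98304/7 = -14043.43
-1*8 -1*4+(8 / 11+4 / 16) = -485 / 44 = -11.02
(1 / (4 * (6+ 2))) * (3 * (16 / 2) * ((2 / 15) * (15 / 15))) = 1 / 10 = 0.10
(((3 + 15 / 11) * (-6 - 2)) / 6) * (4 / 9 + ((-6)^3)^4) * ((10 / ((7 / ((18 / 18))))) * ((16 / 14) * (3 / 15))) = -20061226012672 / 4851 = -4135482583.52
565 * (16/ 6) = 4520/ 3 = 1506.67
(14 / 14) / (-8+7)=-1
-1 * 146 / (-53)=2.75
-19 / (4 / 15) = -285 / 4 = -71.25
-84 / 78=-1.08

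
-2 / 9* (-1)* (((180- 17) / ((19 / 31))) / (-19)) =-10106 / 3249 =-3.11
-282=-282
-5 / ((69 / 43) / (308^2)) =-20395760 / 69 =-295590.72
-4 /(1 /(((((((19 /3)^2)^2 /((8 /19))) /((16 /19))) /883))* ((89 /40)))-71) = 16748333636 /296916724279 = 0.06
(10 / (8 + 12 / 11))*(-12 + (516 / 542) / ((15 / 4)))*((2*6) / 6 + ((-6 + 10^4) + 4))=-35015200 / 271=-129207.38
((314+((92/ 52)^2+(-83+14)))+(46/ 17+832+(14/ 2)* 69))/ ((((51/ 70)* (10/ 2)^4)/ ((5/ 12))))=10496843/ 7326150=1.43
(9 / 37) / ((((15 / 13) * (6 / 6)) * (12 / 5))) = 13 / 148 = 0.09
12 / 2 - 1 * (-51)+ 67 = 124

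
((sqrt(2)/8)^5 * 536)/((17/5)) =335 * sqrt(2)/17408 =0.03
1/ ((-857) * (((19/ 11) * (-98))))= 11/ 1595734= 0.00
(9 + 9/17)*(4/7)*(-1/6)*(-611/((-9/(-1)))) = 7332/119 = 61.61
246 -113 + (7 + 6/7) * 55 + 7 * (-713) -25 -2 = -31170/7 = -4452.86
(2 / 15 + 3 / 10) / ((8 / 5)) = 13 / 48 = 0.27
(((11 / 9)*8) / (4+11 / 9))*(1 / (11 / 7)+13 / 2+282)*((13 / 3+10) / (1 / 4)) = 31038.07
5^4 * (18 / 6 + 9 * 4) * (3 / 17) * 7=511875 / 17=30110.29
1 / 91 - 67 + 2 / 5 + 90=10652 / 455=23.41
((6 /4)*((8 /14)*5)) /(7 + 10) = 30 /119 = 0.25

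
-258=-258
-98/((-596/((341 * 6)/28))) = 12.02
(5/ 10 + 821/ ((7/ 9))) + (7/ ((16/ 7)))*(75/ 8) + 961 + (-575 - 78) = 1247933/ 896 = 1392.78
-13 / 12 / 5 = -0.22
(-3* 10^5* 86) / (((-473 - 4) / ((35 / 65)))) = 60200000 / 2067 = 29124.33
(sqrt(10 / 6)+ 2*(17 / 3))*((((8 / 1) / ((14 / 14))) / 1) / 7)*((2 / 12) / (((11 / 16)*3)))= 64*sqrt(15) / 2079+ 2176 / 2079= 1.17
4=4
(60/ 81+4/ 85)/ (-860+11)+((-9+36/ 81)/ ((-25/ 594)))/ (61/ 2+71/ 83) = 109566983564/ 16902847125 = 6.48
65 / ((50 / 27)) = 351 / 10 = 35.10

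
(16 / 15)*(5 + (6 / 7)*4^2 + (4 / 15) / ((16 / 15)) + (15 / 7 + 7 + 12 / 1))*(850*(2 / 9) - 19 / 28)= 53262767 / 6615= 8051.82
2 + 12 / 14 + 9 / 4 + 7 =339 / 28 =12.11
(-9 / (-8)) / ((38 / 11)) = 0.33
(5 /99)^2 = 0.00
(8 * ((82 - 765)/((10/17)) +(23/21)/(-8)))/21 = -975439/2205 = -442.38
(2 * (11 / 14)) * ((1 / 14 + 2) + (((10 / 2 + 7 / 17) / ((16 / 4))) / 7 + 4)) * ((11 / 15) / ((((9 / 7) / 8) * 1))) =34364 / 765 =44.92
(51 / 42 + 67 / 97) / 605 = 2587 / 821590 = 0.00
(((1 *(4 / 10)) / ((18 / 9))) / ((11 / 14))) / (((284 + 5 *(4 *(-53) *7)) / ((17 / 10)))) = -119 / 1962400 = -0.00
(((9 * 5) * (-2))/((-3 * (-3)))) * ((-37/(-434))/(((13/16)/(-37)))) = 109520/2821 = 38.82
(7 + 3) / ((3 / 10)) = 100 / 3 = 33.33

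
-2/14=-1/7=-0.14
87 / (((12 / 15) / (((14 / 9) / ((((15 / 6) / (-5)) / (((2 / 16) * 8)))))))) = -1015 / 3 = -338.33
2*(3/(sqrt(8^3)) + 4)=3*sqrt(2)/16 + 8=8.27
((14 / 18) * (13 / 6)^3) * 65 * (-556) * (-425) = 59053437625 / 486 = 121509130.92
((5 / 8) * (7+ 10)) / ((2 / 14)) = 595 / 8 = 74.38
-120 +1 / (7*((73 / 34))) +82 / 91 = -790732 / 6643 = -119.03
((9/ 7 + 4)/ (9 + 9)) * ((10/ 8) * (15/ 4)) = 925/ 672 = 1.38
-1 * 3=-3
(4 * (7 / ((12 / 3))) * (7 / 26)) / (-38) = -49 / 988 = -0.05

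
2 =2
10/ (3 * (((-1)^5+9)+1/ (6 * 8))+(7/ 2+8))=0.28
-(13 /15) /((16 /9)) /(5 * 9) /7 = -13 /8400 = -0.00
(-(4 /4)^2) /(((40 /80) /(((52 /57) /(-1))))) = 104 /57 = 1.82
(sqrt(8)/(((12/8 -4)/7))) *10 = -56 *sqrt(2) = -79.20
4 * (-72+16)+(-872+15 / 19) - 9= -20980 / 19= -1104.21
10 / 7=1.43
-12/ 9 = -4/ 3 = -1.33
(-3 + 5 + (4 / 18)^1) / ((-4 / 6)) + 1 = -7 / 3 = -2.33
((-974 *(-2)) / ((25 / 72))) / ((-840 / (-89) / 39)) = 20284524 / 875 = 23182.31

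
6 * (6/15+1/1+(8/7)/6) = 334/35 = 9.54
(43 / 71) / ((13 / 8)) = 344 / 923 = 0.37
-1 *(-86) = 86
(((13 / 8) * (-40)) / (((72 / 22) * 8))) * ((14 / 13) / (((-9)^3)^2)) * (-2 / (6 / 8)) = 385 / 28697814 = 0.00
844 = 844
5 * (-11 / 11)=-5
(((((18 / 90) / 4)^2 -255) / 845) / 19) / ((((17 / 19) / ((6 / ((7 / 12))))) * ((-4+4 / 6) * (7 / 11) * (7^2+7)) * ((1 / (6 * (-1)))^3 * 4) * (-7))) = 817929981 / 68980730000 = 0.01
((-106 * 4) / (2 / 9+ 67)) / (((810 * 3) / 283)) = -59996 / 81675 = -0.73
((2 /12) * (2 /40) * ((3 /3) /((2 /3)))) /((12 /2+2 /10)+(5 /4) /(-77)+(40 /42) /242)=2541 /1257836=0.00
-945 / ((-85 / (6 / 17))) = 1134 / 289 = 3.92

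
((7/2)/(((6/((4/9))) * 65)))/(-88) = -7/154440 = -0.00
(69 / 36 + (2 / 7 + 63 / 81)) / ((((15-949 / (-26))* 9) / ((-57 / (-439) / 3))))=14269 / 51276078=0.00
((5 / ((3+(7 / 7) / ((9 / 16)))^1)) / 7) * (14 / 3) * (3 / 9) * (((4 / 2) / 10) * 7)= 14 / 43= 0.33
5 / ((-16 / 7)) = -35 / 16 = -2.19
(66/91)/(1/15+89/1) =495/60788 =0.01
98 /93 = 1.05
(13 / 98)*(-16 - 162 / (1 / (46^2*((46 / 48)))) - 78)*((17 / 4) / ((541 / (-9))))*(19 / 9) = 1379803997 / 212072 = 6506.30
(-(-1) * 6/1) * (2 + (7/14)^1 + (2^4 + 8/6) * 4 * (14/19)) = 6109/19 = 321.53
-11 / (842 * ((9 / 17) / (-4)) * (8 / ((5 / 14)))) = 935 / 212184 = 0.00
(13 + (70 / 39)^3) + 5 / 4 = 4753183 / 237276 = 20.03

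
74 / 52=37 / 26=1.42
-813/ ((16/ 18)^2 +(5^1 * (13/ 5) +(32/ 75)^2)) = -41158125/ 707341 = -58.19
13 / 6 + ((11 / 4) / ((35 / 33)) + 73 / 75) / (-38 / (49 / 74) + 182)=1340441 / 610600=2.20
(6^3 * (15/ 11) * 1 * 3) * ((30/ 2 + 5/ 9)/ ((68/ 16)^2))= 2419200/ 3179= 760.99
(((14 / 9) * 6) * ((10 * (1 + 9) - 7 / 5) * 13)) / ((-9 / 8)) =-10634.19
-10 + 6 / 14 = -67 / 7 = -9.57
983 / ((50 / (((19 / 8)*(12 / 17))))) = 56031 / 1700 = 32.96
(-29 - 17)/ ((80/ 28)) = -161/ 10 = -16.10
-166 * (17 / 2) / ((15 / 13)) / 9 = -18343 / 135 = -135.87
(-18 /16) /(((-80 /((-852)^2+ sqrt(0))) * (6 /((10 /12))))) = 45369 /32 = 1417.78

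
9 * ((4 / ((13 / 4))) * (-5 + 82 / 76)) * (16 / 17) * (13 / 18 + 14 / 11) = -3766720 / 46189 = -81.55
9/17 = 0.53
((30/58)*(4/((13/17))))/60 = 0.05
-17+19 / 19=-16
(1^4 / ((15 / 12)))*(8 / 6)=16 / 15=1.07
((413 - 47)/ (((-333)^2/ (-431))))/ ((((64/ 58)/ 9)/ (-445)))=5163.22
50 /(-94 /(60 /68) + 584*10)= 375 /43001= 0.01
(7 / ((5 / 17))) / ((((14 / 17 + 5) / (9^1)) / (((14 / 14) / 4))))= 2023 / 220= 9.20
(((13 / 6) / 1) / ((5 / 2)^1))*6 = 26 / 5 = 5.20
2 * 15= 30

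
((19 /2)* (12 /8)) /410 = 57 /1640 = 0.03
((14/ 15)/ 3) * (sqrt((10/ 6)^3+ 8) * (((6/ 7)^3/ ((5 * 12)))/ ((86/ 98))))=4 * sqrt(1023)/ 9675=0.01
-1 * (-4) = 4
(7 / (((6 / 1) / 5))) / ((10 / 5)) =35 / 12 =2.92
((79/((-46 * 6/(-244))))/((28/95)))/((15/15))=457805/1932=236.96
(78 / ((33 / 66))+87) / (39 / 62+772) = 15066 / 47903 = 0.31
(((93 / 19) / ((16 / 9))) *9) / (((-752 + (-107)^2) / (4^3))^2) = 1928448 / 2174090371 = 0.00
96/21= 32/7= 4.57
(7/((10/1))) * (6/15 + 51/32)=2233/1600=1.40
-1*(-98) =98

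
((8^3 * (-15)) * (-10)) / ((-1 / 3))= -230400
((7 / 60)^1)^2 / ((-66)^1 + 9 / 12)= -49 / 234900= -0.00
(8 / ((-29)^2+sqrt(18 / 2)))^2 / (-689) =-4 / 30674969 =-0.00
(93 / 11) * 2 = 16.91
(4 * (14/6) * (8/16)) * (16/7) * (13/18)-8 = -8/27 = -0.30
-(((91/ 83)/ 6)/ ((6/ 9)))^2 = -8281/ 110224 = -0.08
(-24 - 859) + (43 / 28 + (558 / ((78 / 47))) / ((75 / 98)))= -442.12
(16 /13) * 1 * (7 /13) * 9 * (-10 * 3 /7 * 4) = -17280 /169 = -102.25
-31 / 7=-4.43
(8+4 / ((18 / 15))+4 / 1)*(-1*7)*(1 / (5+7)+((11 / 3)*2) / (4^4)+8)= -501515 / 576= -870.69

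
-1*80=-80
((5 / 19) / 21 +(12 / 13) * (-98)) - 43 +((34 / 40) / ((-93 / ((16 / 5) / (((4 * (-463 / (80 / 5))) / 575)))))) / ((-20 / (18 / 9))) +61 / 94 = -4647320334973 / 34991035170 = -132.81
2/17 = 0.12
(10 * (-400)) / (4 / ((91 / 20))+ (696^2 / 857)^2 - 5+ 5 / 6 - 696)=-1604036616000 / 127843317429437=-0.01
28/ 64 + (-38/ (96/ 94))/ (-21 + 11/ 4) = 8677/ 3504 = 2.48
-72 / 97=-0.74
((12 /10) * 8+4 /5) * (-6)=-312 /5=-62.40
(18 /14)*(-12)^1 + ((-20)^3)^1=-56108 /7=-8015.43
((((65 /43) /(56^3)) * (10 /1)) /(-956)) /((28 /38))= -6175 /50534557696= -0.00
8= 8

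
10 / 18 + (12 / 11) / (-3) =19 / 99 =0.19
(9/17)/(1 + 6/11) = 99/289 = 0.34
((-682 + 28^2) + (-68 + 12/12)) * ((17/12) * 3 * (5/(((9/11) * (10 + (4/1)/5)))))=163625/1944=84.17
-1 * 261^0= -1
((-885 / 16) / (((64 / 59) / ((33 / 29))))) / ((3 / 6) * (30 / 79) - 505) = 27224901 / 236855296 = 0.11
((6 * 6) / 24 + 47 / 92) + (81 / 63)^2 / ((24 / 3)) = 19993 / 9016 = 2.22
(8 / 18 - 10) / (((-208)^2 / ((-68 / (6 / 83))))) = 60673 / 292032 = 0.21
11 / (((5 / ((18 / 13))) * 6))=0.51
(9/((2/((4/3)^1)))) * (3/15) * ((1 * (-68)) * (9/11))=-66.76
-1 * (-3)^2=-9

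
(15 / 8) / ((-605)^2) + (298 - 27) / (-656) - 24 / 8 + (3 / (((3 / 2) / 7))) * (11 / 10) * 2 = 27.39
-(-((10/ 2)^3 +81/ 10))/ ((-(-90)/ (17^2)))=384659/ 900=427.40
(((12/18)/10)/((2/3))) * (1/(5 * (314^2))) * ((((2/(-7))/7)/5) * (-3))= 3/603900500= 0.00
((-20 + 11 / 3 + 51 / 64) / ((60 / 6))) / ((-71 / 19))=56677 / 136320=0.42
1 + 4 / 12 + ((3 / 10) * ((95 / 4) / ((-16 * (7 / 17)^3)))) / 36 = 203039 / 175616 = 1.16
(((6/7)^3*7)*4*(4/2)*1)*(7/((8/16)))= 3456/7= 493.71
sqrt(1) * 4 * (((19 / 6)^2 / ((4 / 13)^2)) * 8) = 61009 / 18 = 3389.39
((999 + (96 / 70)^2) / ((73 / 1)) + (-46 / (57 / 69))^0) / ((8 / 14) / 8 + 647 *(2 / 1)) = 2631008 / 231444675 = 0.01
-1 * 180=-180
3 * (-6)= -18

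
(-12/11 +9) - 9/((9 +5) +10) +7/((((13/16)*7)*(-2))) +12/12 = 9059/1144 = 7.92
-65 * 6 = -390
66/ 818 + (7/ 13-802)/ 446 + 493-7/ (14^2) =16309112355/ 33199348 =491.25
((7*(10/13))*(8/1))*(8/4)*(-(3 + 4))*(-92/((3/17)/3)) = 12261760/13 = 943212.31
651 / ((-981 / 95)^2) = 1958425 / 320787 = 6.11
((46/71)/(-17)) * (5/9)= -230/10863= -0.02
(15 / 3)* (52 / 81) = 260 / 81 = 3.21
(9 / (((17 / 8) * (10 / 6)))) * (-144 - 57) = -43416 / 85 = -510.78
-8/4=-2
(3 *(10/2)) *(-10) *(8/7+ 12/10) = -2460/7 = -351.43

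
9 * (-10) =-90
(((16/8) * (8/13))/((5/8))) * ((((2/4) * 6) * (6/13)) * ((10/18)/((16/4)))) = 0.38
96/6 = 16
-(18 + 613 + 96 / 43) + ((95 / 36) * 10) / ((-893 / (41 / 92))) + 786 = 152.75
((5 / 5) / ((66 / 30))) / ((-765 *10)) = -1 / 16830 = -0.00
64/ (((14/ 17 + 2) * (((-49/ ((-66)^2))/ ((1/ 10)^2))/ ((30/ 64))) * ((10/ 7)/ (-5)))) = 18513/ 560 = 33.06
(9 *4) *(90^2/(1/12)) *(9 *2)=62985600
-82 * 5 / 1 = -410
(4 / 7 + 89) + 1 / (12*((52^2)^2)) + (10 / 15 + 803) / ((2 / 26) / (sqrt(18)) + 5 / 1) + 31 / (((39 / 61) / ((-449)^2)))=9775313.60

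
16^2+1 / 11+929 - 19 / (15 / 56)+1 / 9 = 551563 / 495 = 1114.27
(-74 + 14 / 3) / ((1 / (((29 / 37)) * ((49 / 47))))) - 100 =-156.65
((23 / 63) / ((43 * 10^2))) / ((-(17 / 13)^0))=-23 / 270900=-0.00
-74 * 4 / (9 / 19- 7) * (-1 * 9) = -408.19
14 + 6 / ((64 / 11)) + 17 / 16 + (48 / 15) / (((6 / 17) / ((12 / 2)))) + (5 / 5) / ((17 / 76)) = 203903 / 2720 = 74.96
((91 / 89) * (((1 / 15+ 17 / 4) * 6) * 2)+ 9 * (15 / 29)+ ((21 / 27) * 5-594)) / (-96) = 61846271 / 11149920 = 5.55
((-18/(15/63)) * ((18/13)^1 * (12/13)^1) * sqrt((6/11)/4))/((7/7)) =-40824 * sqrt(66)/9295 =-35.68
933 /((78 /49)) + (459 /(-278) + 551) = 2051784 /1807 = 1135.46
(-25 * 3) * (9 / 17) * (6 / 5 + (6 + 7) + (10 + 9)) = -22410 / 17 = -1318.24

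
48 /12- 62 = -58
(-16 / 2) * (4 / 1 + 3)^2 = -392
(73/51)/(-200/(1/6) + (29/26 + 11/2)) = -949/791214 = -0.00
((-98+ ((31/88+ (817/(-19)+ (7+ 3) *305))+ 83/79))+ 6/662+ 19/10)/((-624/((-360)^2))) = -4523550313365/7478614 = -604864.79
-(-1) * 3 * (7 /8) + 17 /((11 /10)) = 18.08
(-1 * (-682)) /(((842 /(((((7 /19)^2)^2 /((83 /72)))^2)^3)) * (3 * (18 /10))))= 1685421610299448175515815251804160 /674275023693408088000428627135235155438142429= 0.00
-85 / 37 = -2.30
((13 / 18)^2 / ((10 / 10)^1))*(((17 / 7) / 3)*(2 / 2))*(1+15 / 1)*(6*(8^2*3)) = 1470976 / 189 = 7782.94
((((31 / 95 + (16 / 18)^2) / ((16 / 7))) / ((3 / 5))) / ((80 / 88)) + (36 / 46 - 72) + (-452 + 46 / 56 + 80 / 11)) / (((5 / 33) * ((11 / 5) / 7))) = -672750353543 / 62298720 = -10798.78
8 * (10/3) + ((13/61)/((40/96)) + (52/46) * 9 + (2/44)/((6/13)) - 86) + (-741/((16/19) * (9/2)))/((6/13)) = -5247229433/11111760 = -472.22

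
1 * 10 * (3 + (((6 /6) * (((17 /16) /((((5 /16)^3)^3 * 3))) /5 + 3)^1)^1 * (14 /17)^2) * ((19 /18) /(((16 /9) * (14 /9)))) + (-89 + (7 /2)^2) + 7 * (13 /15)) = 78334518021929 /13546875000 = 5782.48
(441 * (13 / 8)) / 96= 1911 / 256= 7.46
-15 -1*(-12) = -3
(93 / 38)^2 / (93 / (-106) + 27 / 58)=-14.54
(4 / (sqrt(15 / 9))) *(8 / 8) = 4 *sqrt(15) / 5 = 3.10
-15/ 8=-1.88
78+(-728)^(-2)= 41338753 / 529984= 78.00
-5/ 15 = -1/ 3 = -0.33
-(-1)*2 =2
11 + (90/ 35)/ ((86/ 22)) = 3509/ 301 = 11.66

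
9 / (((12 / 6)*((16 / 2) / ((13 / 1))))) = 117 / 16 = 7.31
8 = 8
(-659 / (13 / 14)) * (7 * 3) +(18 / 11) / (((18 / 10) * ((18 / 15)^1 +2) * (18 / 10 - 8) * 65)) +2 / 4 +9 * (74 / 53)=-27988014169 / 1879592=-14890.47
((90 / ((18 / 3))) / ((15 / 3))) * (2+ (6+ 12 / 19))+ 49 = 1423 / 19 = 74.89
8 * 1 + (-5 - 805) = -802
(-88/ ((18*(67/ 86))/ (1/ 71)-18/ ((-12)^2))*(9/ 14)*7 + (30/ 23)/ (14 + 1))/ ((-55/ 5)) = 0.03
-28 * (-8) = 224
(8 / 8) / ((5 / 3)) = 3 / 5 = 0.60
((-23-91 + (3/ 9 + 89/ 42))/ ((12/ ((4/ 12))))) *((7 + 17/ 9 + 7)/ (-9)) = 669955/ 122472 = 5.47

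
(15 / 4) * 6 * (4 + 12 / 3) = 180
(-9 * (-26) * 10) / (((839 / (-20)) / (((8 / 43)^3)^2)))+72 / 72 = 5291355258911 / 5303623598111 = 1.00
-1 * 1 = -1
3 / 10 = 0.30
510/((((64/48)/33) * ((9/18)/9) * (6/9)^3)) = 766816.88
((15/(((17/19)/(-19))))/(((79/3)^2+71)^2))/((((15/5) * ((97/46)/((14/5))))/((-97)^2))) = -456656697/201171200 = -2.27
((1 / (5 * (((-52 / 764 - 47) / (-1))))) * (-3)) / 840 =-191 / 12586000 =-0.00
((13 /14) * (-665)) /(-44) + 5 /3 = 4145 /264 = 15.70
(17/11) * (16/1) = 272/11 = 24.73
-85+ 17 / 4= -323 / 4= -80.75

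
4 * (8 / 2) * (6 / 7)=96 / 7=13.71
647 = 647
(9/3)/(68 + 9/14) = 42/961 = 0.04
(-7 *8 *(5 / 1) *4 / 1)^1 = -1120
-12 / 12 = -1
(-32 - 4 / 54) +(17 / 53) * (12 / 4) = -44521 / 1431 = -31.11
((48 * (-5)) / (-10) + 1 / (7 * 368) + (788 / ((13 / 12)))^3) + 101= 2178052733378213 / 5659472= 384850871.84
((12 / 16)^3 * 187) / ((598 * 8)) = 5049 / 306176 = 0.02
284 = 284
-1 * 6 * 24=-144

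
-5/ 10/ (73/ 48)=-0.33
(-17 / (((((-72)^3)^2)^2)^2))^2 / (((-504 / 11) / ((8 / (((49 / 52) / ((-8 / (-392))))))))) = -41327 / 5365776101956460383951372441778979922309911237205313192601762948176108051112842631708244180992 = -0.00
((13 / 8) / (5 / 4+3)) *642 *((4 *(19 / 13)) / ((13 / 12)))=1324.67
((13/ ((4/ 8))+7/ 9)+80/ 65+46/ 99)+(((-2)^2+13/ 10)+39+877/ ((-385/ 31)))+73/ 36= 754123/ 180180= 4.19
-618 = -618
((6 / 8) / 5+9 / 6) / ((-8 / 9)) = -297 / 160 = -1.86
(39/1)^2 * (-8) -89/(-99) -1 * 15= -1206028/99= -12182.10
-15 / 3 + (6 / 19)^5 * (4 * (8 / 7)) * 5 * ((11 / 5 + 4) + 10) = -66508073 / 17332693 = -3.84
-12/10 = -6/5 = -1.20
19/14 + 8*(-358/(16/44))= -110245/14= -7874.64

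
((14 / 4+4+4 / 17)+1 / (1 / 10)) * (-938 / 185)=-282807 / 3145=-89.92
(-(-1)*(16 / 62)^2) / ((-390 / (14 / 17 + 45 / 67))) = -4192 / 16418685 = -0.00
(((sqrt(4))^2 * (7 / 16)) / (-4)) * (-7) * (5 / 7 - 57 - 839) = -43869 / 16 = -2741.81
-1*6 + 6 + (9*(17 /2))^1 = 153 /2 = 76.50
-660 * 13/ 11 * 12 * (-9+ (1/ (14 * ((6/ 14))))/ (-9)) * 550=46427333.33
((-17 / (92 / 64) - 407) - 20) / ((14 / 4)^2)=-40372 / 1127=-35.82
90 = 90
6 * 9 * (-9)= -486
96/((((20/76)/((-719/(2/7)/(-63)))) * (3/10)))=437152/9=48572.44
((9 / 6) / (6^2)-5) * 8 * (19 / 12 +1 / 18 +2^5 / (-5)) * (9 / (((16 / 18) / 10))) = 305949 / 16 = 19121.81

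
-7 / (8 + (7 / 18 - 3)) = -126 / 97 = -1.30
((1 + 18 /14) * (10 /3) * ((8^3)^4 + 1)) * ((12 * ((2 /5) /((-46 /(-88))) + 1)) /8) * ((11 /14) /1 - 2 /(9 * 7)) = 1514577267283480 /1449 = 1045256913239.12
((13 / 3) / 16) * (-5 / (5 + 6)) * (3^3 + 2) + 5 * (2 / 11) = -1405 / 528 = -2.66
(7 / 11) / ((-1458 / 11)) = -7 / 1458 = -0.00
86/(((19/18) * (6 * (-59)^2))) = 258/66139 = 0.00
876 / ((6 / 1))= 146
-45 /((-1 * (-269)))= -45 /269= -0.17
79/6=13.17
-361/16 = -22.56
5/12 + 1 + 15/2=107/12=8.92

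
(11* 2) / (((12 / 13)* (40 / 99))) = 4719 / 80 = 58.99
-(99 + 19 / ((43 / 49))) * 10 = -1206.51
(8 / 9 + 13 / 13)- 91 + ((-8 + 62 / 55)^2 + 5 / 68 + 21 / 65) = -998298011 / 24066900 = -41.48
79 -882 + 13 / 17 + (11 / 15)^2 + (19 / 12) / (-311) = -3814741517 / 4758300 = -801.70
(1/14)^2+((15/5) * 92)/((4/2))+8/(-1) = 130.01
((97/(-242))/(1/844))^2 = 1675592356/14641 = 114445.21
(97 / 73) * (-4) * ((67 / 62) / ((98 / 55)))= -357445 / 110887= -3.22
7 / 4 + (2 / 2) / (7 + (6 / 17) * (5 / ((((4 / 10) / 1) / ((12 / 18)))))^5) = 136791731 / 78163556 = 1.75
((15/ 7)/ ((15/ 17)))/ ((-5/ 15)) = -51/ 7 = -7.29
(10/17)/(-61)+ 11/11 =1027/1037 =0.99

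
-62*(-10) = 620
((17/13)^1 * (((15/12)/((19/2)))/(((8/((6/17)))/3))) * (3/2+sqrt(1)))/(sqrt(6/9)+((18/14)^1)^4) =10633248675/464796937072 -1297080225 * sqrt(6)/464796937072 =0.02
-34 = -34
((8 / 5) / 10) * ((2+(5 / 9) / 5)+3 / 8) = 179 / 450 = 0.40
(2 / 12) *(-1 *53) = -53 / 6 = -8.83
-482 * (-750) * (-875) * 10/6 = -527187500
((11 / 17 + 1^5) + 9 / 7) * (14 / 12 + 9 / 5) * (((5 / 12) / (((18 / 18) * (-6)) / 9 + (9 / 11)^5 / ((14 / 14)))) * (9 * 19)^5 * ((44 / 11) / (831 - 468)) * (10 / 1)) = -671632234479275949 / 3449929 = -194680016452.30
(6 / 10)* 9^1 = 27 / 5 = 5.40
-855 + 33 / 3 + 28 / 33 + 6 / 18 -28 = -9579 / 11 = -870.82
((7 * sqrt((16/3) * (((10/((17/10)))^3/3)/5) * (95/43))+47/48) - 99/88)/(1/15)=-35/16+140000 * sqrt(13889)/12427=1325.50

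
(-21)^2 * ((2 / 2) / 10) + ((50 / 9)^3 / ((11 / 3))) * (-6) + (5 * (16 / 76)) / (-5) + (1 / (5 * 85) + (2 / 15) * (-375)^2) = 266400025523 / 14389650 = 18513.31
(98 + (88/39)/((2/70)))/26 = 3451/507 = 6.81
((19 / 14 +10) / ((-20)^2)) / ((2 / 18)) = 1431 / 5600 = 0.26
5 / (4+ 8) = 5 / 12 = 0.42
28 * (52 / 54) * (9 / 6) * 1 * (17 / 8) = 1547 / 18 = 85.94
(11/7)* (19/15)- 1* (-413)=43574/105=414.99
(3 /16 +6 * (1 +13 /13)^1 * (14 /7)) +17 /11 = 4529 /176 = 25.73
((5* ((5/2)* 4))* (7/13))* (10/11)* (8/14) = 2000/143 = 13.99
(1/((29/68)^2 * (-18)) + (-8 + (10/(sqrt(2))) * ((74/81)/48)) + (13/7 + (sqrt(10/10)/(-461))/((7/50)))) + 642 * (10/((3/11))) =185 * sqrt(2)/1944 + 82115779637/3489309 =23533.67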